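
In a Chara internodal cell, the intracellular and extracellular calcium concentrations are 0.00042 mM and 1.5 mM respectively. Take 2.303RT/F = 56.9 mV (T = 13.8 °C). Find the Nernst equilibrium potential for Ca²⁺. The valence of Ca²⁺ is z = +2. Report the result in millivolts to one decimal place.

E = (56.9/z) · log₁₀([Ca²⁺]_out/[Ca²⁺]_in) with z = +2.
= (56.9/2) · log₁₀(1.5/0.00042) = 28.45 · log₁₀(3571)
= 28.45 · (3.5528) = 101.08 mV

101.1 mV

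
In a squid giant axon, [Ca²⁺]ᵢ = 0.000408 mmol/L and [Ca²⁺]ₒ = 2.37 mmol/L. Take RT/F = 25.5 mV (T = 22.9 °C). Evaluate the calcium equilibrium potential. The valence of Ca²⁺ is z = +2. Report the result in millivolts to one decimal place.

E = (25.5/z) · ln([Ca²⁺]_out/[Ca²⁺]_in) with z = +2.
= (25.5/2) · ln(2.37/0.000408) = 12.75 · ln(5809)
= 12.75 · (8.6671) = 110.51 mV

110.5 mV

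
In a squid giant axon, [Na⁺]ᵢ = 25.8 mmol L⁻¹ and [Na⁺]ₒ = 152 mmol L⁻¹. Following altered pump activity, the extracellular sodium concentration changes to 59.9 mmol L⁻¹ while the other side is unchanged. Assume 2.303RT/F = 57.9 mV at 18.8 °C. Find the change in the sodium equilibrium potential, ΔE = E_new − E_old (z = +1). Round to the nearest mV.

E_old = (57.9/1)·log₁₀(152/25.8) = 44.60 mV
E_new = (57.9/1)·log₁₀(59.9/25.8) = 21.18 mV
ΔE = 21.18 − (44.60) = -23.42 mV

-23 mV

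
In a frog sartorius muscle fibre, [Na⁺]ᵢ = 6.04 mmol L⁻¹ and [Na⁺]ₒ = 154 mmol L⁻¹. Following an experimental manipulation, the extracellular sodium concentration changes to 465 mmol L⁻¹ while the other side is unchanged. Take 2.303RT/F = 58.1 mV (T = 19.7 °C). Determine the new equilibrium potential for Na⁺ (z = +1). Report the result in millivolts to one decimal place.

After the shift: [Na⁺]_out = 465, [Na⁺]_in = 6.04 mmol L⁻¹.
E_new = (58.1/1)·log₁₀(465/6.04) = 58.10 · (1.8864) = 109.60 mV

109.6 mV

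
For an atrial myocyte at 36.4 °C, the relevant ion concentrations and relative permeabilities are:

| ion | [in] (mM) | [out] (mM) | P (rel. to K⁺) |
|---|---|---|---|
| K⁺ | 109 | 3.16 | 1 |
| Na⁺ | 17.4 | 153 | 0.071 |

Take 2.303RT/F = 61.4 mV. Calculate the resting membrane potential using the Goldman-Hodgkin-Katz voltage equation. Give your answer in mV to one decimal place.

Vm = 61.4 · log₁₀[(Σ P·[cation]ₒ + Σ P·[anion]ᵢ) / (Σ P·[cation]ᵢ + Σ P·[anion]ₒ)]
Numerator = 1×3.16 + 0.071×153 = 14.02
Denominator = 1×109 + 0.071×17.4 = 110.2
Vm = 61.4 · log₁₀(0.12721) = 61.4 × (-0.8955) = -54.98 mV

-55.0 mV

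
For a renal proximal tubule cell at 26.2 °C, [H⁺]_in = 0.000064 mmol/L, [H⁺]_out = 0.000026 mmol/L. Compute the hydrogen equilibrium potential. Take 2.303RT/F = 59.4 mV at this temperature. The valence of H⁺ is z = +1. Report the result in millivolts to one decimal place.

E = (59.4/z) · log₁₀([H⁺]_out/[H⁺]_in) with z = +1.
= (59.4/1) · log₁₀(0.000026/0.000064) = 59.40 · log₁₀(0.4062)
= 59.40 · (-0.3912) = -23.24 mV

-23.2 mV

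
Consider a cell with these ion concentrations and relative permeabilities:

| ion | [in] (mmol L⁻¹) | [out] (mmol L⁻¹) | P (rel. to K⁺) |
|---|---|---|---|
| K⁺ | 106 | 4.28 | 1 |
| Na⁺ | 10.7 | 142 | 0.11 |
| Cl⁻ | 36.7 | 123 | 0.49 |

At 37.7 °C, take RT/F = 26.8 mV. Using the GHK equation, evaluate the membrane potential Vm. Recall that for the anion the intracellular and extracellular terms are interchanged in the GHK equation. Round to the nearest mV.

-40 mV

Vm = 26.8 · ln[(Σ P·[cation]ₒ + Σ P·[anion]ᵢ) / (Σ P·[cation]ᵢ + Σ P·[anion]ₒ)]
Numerator = 1×4.28 + 0.11×142 + 0.49×36.7 = 37.88
Denominator = 1×106 + 0.11×10.7 + 0.49×123 = 167.4
Vm = 26.8 · ln(0.22624) = 26.8 × (-1.4862) = -39.83 mV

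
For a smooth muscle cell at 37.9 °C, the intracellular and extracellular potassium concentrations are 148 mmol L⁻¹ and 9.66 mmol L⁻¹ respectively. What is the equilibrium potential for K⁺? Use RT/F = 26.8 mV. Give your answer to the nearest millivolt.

-73 mV

E = (26.8/z) · ln([K⁺]_out/[K⁺]_in) with z = +1.
= (26.8/1) · ln(9.66/148) = 26.80 · ln(0.06527)
= 26.80 · (-2.7292) = -73.14 mV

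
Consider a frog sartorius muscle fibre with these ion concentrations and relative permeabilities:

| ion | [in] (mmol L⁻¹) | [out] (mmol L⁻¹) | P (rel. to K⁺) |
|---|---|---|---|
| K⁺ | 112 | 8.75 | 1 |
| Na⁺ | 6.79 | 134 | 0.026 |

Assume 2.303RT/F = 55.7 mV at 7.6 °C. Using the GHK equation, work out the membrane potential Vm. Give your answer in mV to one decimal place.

-53.6 mV

Vm = 55.7 · log₁₀[(Σ P·[cation]ₒ + Σ P·[anion]ᵢ) / (Σ P·[cation]ᵢ + Σ P·[anion]ₒ)]
Numerator = 1×8.75 + 0.026×134 = 12.23
Denominator = 1×112 + 0.026×6.79 = 112.2
Vm = 55.7 · log₁₀(0.10906) = 55.7 × (-0.9623) = -53.60 mV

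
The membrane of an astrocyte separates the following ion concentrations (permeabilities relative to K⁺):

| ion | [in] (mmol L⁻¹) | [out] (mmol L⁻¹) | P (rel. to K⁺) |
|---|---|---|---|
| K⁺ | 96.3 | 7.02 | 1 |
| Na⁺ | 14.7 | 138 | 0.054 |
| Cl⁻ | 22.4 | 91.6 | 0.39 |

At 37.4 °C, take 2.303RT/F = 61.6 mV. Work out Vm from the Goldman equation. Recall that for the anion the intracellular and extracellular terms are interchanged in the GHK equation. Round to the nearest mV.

-47 mV

Vm = 61.6 · log₁₀[(Σ P·[cation]ₒ + Σ P·[anion]ᵢ) / (Σ P·[cation]ᵢ + Σ P·[anion]ₒ)]
Numerator = 1×7.02 + 0.054×138 + 0.39×22.4 = 23.21
Denominator = 1×96.3 + 0.054×14.7 + 0.39×91.6 = 132.8
Vm = 61.6 · log₁₀(0.17474) = 61.6 × (-0.7576) = -46.67 mV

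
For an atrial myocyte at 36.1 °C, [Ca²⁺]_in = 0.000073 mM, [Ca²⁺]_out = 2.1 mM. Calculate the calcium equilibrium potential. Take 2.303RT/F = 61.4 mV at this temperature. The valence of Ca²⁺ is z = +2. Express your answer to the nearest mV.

E = (61.4/z) · log₁₀([Ca²⁺]_out/[Ca²⁺]_in) with z = +2.
= (61.4/2) · log₁₀(2.1/0.000073) = 30.70 · log₁₀(2.877e+04)
= 30.70 · (4.4589) = 136.89 mV

137 mV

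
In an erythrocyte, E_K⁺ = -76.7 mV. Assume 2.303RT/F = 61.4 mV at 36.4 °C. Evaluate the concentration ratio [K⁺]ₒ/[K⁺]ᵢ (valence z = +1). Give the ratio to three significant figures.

log₁₀([out]/[in]) = E·z/(61.4) = -76.7 × 1 / 61.4 = -1.2492
[out]/[in] = 10^(-1.2492) = 0.05634

0.0563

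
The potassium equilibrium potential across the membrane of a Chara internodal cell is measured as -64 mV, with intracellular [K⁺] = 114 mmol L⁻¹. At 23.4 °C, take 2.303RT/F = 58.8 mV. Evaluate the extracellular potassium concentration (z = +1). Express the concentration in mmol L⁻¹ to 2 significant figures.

9.3 mmol L⁻¹

Nernst: E = (58.8/1) · log₁₀([out]/[in]), so log₁₀([out]/[in]) = -64.0 × 1 / 58.8 = -1.0884.
[out]/[in] = 10^(-1.0884) = 0.08158.
[out] = 0.08158 × 114 = 9.3 mmol L⁻¹.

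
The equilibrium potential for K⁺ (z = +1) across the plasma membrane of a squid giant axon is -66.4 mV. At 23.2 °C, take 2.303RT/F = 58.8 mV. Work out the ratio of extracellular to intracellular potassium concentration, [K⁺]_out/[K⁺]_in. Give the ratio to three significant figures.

log₁₀([out]/[in]) = E·z/(58.8) = -66.4 × 1 / 58.8 = -1.1293
[out]/[in] = 10^(-1.1293) = 0.07426

0.0743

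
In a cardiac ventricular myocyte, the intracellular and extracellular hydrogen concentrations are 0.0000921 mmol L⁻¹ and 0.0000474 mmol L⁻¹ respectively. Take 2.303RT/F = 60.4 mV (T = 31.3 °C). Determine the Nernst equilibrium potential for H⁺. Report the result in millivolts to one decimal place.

E = (60.4/z) · log₁₀([H⁺]_out/[H⁺]_in) with z = +1.
= (60.4/1) · log₁₀(0.0000474/0.0000921) = 60.40 · log₁₀(0.5147)
= 60.40 · (-0.2885) = -17.42 mV

-17.4 mV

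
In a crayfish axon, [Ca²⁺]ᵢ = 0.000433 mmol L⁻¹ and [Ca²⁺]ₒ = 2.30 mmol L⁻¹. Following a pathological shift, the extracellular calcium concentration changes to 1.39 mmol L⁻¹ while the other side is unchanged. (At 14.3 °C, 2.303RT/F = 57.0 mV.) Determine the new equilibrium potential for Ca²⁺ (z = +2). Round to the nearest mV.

After the shift: [Ca²⁺]_out = 1.39, [Ca²⁺]_in = 0.000433 mmol L⁻¹.
E_new = (57.0/2)·log₁₀(1.39/0.000433) = 28.50 · (3.5065) = 99.94 mV

100 mV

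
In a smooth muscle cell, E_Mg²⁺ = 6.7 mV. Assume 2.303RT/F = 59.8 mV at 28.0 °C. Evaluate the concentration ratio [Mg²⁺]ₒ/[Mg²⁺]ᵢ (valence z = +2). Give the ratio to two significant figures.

1.7

log₁₀([out]/[in]) = E·z/(59.8) = 6.7 × 2 / 59.8 = 0.2241
[out]/[in] = 10^(0.2241) = 1.675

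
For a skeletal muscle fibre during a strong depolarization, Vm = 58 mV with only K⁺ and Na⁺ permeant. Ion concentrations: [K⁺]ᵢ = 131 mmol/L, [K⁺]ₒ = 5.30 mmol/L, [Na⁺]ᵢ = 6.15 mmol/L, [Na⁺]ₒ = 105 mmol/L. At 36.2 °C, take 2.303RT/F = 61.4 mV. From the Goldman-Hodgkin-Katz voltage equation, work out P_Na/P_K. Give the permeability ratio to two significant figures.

23

Let α = P_Na/P_K. GHK: Vm = 61.4·log₁₀[(Kₒ + α·Naₒ)/(Kᵢ + α·Naᵢ)].
10^(Vm/61.4) = 10^(58.0/61.4) = 8.8029
So 8.8029·(Kᵢ + α·Naᵢ) = Kₒ + α·Naₒ → α = (8.8029·131.0 − 5.3) / (105.0 − 8.8029·6.15)
α = (1153 − 5.3) / (105.0 − 54.14) = 1148/50.86 = 22.57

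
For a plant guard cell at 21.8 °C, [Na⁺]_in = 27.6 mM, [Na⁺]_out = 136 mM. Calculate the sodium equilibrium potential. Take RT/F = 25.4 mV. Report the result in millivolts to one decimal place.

40.5 mV

E = (25.4/z) · ln([Na⁺]_out/[Na⁺]_in) with z = +1.
= (25.4/1) · ln(136/27.6) = 25.40 · ln(4.928)
= 25.40 · (1.5948) = 40.51 mV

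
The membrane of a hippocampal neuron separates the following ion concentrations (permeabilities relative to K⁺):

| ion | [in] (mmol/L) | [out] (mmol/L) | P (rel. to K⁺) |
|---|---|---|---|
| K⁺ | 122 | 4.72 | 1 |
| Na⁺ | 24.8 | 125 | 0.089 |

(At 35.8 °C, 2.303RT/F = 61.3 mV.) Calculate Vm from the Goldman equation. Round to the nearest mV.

Vm = 61.3 · log₁₀[(Σ P·[cation]ₒ + Σ P·[anion]ᵢ) / (Σ P·[cation]ᵢ + Σ P·[anion]ₒ)]
Numerator = 1×4.72 + 0.089×125 = 15.84
Denominator = 1×122 + 0.089×24.8 = 124.2
Vm = 61.3 · log₁₀(0.12757) = 61.3 × (-0.8943) = -54.82 mV

-55 mV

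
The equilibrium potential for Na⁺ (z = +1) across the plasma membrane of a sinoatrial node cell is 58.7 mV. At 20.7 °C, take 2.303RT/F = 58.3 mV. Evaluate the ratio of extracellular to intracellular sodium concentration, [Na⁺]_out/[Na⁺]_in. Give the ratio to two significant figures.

log₁₀([out]/[in]) = E·z/(58.3) = 58.7 × 1 / 58.3 = 1.0069
[out]/[in] = 10^(1.0069) = 10.16

10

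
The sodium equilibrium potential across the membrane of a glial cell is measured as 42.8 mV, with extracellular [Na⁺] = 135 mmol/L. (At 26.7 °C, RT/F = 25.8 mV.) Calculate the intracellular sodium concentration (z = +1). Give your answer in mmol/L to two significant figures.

Nernst: E = (25.8/1) · ln([out]/[in]), so ln([out]/[in]) = 42.8 × 1 / 25.8 = 1.6589.
[out]/[in] = e^(1.6589) = 5.254.
[in] = 135 / 5.254 = 25.7 mmol/L.

26 mmol/L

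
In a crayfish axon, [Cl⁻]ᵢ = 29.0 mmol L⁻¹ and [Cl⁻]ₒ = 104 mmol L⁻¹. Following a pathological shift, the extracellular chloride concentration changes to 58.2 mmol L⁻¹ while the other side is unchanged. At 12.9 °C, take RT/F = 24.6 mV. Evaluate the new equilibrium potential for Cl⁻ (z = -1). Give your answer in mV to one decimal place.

After the shift: [Cl⁻]_out = 58.2, [Cl⁻]_in = 29.0 mmol L⁻¹.
E_new = (24.6/-1)·ln(58.2/29.0) = -24.60 · (0.6966) = -17.14 mV

-17.1 mV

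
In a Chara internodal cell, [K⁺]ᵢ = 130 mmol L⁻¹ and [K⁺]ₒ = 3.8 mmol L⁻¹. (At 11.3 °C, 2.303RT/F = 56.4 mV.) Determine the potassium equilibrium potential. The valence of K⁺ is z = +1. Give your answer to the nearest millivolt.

-87 mV

E = (56.4/z) · log₁₀([K⁺]_out/[K⁺]_in) with z = +1.
= (56.4/1) · log₁₀(3.8/130) = 56.40 · log₁₀(0.02923)
= 56.40 · (-1.5342) = -86.53 mV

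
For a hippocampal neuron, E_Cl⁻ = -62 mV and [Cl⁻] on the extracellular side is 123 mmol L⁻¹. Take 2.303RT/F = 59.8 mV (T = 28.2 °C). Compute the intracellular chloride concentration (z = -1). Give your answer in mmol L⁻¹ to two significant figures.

11 mmol L⁻¹

Nernst: E = (59.8/-1) · log₁₀([out]/[in]), so log₁₀([out]/[in]) = -62.0 × -1 / 59.8 = 1.0368.
[out]/[in] = 10^(1.0368) = 10.88.
[in] = 123 / 10.88 = 11.3 mmol L⁻¹.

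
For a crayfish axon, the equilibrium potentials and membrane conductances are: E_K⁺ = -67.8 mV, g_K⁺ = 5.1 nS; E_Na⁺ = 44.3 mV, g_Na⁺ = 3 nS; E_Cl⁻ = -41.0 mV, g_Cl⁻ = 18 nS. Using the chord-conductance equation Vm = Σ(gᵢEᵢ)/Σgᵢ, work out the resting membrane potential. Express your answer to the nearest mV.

-36 mV

Σ gᵢEᵢ = 5.1·(-67.8) + 3·(44.3) + 18·(-41.0) = -950.88
Σ gᵢ = 5.1 + 3 + 18 = 26.1
Vm = -950.88 / 26.1 = -36.43 mV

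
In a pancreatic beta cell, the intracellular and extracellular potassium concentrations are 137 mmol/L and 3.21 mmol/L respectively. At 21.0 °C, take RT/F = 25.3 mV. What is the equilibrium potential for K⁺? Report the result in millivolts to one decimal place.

E = (25.3/z) · ln([K⁺]_out/[K⁺]_in) with z = +1.
= (25.3/1) · ln(3.21/137) = 25.30 · ln(0.02343)
= 25.30 · (-3.7537) = -94.97 mV

-95.0 mV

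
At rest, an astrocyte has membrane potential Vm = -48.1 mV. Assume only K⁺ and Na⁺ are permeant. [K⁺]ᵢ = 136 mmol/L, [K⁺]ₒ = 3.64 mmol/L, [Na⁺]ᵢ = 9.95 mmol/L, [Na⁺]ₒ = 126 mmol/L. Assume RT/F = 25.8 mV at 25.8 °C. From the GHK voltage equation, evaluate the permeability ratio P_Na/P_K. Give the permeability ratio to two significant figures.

0.14

Let α = P_Na/P_K. GHK: Vm = 25.8·ln[(Kₒ + α·Naₒ)/(Kᵢ + α·Naᵢ)].
e^(Vm/25.8) = e^(-48.1/25.8) = 0.155
So 0.155·(Kᵢ + α·Naᵢ) = Kₒ + α·Naₒ → α = (0.155·136.0 − 3.64) / (126.0 − 0.155·9.95)
α = (21.08 − 3.64) / (126.0 − 1.542) = 17.44/124.5 = 0.1401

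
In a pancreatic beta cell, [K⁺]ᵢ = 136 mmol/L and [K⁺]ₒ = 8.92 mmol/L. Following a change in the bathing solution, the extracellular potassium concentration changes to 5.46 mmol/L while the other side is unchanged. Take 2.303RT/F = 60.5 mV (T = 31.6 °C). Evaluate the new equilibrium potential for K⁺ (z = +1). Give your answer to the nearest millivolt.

-84 mV

After the shift: [K⁺]_out = 5.46, [K⁺]_in = 136 mmol/L.
E_new = (60.5/1)·log₁₀(5.46/136) = 60.50 · (-1.3963) = -84.48 mV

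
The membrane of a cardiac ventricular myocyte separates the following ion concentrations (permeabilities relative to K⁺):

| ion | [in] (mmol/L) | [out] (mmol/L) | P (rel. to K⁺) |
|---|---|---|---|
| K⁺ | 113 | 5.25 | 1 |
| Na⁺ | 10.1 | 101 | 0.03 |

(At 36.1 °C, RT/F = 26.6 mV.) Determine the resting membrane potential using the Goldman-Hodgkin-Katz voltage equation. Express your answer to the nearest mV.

Vm = 26.6 · ln[(Σ P·[cation]ₒ + Σ P·[anion]ᵢ) / (Σ P·[cation]ᵢ + Σ P·[anion]ₒ)]
Numerator = 1×5.25 + 0.03×101 = 8.28
Denominator = 1×113 + 0.03×10.1 = 113.3
Vm = 26.6 · ln(0.073078) = 26.6 × (-2.6162) = -69.59 mV

-70 mV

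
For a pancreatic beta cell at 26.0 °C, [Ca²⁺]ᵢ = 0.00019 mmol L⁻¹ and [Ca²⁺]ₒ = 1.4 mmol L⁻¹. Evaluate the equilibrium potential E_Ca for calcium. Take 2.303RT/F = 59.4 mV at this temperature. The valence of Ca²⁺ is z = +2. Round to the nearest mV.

E = (59.4/z) · log₁₀([Ca²⁺]_out/[Ca²⁺]_in) with z = +2.
= (59.4/2) · log₁₀(1.4/0.00019) = 29.70 · log₁₀(7368)
= 29.70 · (3.8674) = 114.86 mV

115 mV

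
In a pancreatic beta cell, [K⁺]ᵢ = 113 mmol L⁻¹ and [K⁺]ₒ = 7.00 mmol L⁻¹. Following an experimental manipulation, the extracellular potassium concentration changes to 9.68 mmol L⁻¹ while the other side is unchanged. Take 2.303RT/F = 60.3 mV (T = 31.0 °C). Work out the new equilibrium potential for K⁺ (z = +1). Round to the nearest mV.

After the shift: [K⁺]_out = 9.68, [K⁺]_in = 113 mmol L⁻¹.
E_new = (60.3/1)·log₁₀(9.68/113) = 60.30 · (-1.0672) = -64.35 mV

-64 mV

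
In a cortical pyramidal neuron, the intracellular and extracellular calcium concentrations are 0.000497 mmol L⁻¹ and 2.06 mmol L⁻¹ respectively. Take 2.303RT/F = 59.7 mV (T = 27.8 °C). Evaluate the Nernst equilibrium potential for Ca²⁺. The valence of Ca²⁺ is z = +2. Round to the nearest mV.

E = (59.7/z) · log₁₀([Ca²⁺]_out/[Ca²⁺]_in) with z = +2.
= (59.7/2) · log₁₀(2.06/0.000497) = 29.85 · log₁₀(4145)
= 29.85 · (3.6175) = 107.98 mV

108 mV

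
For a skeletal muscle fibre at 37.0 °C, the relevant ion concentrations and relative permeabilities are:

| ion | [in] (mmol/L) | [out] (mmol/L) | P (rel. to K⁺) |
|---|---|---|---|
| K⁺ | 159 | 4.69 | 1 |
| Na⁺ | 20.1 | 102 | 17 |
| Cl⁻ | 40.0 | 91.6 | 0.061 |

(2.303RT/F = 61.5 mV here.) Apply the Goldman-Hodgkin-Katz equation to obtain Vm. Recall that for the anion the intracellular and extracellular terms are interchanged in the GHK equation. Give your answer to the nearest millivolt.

Vm = 61.5 · log₁₀[(Σ P·[cation]ₒ + Σ P·[anion]ᵢ) / (Σ P·[cation]ᵢ + Σ P·[anion]ₒ)]
Numerator = 1×4.69 + 17×102 + 0.061×40.0 = 1741
Denominator = 1×159 + 17×20.1 + 0.061×91.6 = 506.3
Vm = 61.5 · log₁₀(3.439) = 61.5 × (0.5364) = 32.99 mV

33 mV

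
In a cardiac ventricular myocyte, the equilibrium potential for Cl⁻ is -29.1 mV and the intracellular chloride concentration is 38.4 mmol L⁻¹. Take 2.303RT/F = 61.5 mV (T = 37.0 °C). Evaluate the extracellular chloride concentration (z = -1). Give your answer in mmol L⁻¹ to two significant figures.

110 mmol L⁻¹

Nernst: E = (61.5/-1) · log₁₀([out]/[in]), so log₁₀([out]/[in]) = -29.1 × -1 / 61.5 = 0.4732.
[out]/[in] = 10^(0.4732) = 2.973.
[out] = 2.973 × 38.4 = 114.2 mmol L⁻¹.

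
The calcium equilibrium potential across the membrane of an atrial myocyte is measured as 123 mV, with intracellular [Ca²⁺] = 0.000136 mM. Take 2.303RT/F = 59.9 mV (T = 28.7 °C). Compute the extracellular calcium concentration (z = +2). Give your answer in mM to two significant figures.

Nernst: E = (59.9/2) · log₁₀([out]/[in]), so log₁₀([out]/[in]) = 123.0 × 2 / 59.9 = 4.1068.
[out]/[in] = 10^(4.1068) = 1.279e+04.
[out] = 1.279e+04 × 0.000136 = 1.739 mM.

1.7 mM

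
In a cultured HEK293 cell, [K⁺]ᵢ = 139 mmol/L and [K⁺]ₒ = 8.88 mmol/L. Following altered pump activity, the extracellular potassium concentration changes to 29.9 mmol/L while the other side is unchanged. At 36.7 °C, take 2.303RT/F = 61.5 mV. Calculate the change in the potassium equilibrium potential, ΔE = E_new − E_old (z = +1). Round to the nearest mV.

32 mV

E_old = (61.5/1)·log₁₀(8.88/139) = -73.47 mV
E_new = (61.5/1)·log₁₀(29.9/139) = -41.04 mV
ΔE = -41.04 − (-73.47) = 32.43 mV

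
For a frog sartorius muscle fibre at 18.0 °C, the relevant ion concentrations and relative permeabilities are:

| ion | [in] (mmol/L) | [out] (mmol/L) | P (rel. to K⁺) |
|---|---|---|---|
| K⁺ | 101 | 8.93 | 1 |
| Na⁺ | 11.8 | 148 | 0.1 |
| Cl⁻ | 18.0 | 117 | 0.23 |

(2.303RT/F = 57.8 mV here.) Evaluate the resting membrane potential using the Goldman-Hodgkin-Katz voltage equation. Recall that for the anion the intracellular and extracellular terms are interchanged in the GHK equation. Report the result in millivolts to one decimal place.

Vm = 57.8 · log₁₀[(Σ P·[cation]ₒ + Σ P·[anion]ᵢ) / (Σ P·[cation]ᵢ + Σ P·[anion]ₒ)]
Numerator = 1×8.93 + 0.1×148 + 0.23×18.0 = 27.87
Denominator = 1×101 + 0.1×11.8 + 0.23×117 = 129.1
Vm = 57.8 · log₁₀(0.2159) = 57.8 × (-0.6658) = -38.48 mV

-38.5 mV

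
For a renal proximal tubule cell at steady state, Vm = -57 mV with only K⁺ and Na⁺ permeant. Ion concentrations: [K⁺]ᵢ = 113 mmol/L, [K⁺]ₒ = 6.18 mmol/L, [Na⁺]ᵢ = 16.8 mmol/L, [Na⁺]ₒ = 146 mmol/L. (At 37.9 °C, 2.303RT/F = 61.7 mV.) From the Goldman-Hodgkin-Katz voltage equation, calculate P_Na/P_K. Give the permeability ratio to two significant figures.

Let α = P_Na/P_K. GHK: Vm = 61.7·log₁₀[(Kₒ + α·Naₒ)/(Kᵢ + α·Naᵢ)].
10^(Vm/61.7) = 10^(-57.0/61.7) = 0.11917
So 0.11917·(Kᵢ + α·Naᵢ) = Kₒ + α·Naₒ → α = (0.11917·113.0 − 6.18) / (146.0 − 0.11917·16.8)
α = (13.47 − 6.18) / (146.0 − 2.002) = 7.286/144 = 0.0506

0.051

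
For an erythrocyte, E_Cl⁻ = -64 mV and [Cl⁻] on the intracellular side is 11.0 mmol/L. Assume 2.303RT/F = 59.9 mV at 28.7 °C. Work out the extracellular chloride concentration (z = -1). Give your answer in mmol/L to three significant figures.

Nernst: E = (59.9/-1) · log₁₀([out]/[in]), so log₁₀([out]/[in]) = -64.0 × -1 / 59.9 = 1.0684.
[out]/[in] = 10^(1.0684) = 11.71.
[out] = 11.71 × 11.0 = 128.8 mmol/L.

129 mmol/L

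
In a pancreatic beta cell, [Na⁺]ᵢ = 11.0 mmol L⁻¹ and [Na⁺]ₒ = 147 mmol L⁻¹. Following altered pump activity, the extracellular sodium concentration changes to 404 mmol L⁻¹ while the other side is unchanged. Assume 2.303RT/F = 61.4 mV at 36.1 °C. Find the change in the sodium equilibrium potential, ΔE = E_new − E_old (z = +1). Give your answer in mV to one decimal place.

E_old = (61.4/1)·log₁₀(147/11.0) = 69.13 mV
E_new = (61.4/1)·log₁₀(404/11.0) = 96.09 mV
ΔE = 96.09 − (69.13) = 26.96 mV

27.0 mV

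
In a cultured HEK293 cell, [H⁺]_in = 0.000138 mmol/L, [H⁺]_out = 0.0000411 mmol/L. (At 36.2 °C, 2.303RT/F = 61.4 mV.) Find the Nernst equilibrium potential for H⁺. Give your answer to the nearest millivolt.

E = (61.4/z) · log₁₀([H⁺]_out/[H⁺]_in) with z = +1.
= (61.4/1) · log₁₀(0.0000411/0.000138) = 61.40 · log₁₀(0.2978)
= 61.40 · (-0.5260) = -32.30 mV

-32 mV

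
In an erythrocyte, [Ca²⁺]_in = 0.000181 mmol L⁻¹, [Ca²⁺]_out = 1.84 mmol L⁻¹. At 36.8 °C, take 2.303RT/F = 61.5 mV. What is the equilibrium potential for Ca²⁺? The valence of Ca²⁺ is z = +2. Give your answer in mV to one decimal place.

123.2 mV

E = (61.5/z) · log₁₀([Ca²⁺]_out/[Ca²⁺]_in) with z = +2.
= (61.5/2) · log₁₀(1.84/0.000181) = 30.75 · log₁₀(1.017e+04)
= 30.75 · (4.0071) = 123.22 mV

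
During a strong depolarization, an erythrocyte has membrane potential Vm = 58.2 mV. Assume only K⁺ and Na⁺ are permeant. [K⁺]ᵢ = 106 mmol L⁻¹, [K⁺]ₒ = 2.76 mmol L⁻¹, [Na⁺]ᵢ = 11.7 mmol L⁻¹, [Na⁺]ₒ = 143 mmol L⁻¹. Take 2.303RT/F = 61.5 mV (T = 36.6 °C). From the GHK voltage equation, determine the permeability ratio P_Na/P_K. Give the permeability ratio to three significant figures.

23.6

Let α = P_Na/P_K. GHK: Vm = 61.5·log₁₀[(Kₒ + α·Naₒ)/(Kᵢ + α·Naᵢ)].
10^(Vm/61.5) = 10^(58.2/61.5) = 8.8377
So 8.8377·(Kᵢ + α·Naᵢ) = Kₒ + α·Naₒ → α = (8.8377·106.0 − 2.76) / (143.0 − 8.8377·11.7)
α = (936.8 − 2.76) / (143.0 − 103.4) = 934/39.6 = 23.59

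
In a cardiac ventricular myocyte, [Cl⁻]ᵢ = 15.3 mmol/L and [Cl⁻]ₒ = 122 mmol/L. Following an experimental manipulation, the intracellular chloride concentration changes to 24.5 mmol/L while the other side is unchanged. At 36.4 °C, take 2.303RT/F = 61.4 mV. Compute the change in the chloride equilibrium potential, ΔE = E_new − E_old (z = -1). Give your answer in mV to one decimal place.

12.6 mV

E_old = (61.4/-1)·log₁₀(122/15.3) = -55.36 mV
E_new = (61.4/-1)·log₁₀(122/24.5) = -42.81 mV
ΔE = -42.81 − (-55.36) = 12.55 mV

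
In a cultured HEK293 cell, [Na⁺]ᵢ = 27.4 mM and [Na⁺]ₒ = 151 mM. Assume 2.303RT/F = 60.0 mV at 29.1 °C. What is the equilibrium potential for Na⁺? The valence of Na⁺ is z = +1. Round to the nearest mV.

E = (60.0/z) · log₁₀([Na⁺]_out/[Na⁺]_in) with z = +1.
= (60.0/1) · log₁₀(151/27.4) = 60.00 · log₁₀(5.511)
= 60.00 · (0.7412) = 44.47 mV

44 mV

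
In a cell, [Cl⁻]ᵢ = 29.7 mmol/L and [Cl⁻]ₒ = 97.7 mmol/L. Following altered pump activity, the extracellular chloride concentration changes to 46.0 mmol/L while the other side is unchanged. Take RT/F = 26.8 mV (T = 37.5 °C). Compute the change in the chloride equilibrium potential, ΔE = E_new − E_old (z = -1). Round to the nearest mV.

E_old = (26.8/-1)·ln(97.7/29.7) = -31.91 mV
E_new = (26.8/-1)·ln(46.0/29.7) = -11.72 mV
ΔE = -11.72 − (-31.91) = 20.19 mV

20 mV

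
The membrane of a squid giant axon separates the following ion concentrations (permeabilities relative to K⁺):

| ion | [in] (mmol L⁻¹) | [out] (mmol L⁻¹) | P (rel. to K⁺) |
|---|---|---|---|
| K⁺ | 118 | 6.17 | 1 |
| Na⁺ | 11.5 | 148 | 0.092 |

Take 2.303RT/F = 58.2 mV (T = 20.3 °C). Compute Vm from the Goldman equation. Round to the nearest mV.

-45 mV

Vm = 58.2 · log₁₀[(Σ P·[cation]ₒ + Σ P·[anion]ᵢ) / (Σ P·[cation]ᵢ + Σ P·[anion]ₒ)]
Numerator = 1×6.17 + 0.092×148 = 19.79
Denominator = 1×118 + 0.092×11.5 = 119.1
Vm = 58.2 · log₁₀(0.16619) = 58.2 × (-0.7794) = -45.36 mV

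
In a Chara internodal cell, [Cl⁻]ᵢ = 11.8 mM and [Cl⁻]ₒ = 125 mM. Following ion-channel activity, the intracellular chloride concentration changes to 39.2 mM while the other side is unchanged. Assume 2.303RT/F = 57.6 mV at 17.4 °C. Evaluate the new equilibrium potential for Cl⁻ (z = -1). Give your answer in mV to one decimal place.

After the shift: [Cl⁻]_out = 125, [Cl⁻]_in = 39.2 mM.
E_new = (57.6/-1)·log₁₀(125/39.2) = -57.60 · (0.5036) = -29.01 mV

-29.0 mV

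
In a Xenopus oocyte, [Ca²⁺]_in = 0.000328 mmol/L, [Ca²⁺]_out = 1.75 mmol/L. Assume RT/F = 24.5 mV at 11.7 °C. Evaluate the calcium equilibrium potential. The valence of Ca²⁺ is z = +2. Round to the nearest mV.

E = (24.5/z) · ln([Ca²⁺]_out/[Ca²⁺]_in) with z = +2.
= (24.5/2) · ln(1.75/0.000328) = 12.25 · ln(5335)
= 12.25 · (8.5821) = 105.13 mV

105 mV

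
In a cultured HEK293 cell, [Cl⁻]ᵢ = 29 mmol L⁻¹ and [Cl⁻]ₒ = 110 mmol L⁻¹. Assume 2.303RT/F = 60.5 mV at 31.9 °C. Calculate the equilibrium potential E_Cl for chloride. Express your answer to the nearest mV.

E = (60.5/z) · log₁₀([Cl⁻]_out/[Cl⁻]_in) with z = -1.
For an anion, dividing by z = -1 reverses the sign.
= (60.5/-1) · log₁₀(110/29) = -60.50 · log₁₀(3.793)
= -60.50 · (0.5790) = -35.03 mV

-35 mV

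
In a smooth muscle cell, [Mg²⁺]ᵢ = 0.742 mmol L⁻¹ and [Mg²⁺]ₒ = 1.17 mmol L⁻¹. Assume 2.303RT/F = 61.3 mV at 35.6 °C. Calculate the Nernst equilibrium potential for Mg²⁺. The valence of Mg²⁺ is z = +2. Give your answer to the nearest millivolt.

6 mV

E = (61.3/z) · log₁₀([Mg²⁺]_out/[Mg²⁺]_in) with z = +2.
= (61.3/2) · log₁₀(1.17/0.742) = 30.65 · log₁₀(1.577)
= 30.65 · (0.1978) = 6.06 mV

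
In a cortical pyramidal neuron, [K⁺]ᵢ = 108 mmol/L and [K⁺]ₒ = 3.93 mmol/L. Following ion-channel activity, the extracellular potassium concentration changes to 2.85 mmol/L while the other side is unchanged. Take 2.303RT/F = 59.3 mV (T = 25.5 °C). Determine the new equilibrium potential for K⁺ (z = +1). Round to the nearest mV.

After the shift: [K⁺]_out = 2.85, [K⁺]_in = 108 mmol/L.
E_new = (59.3/1)·log₁₀(2.85/108) = 59.30 · (-1.5786) = -93.61 mV

-94 mV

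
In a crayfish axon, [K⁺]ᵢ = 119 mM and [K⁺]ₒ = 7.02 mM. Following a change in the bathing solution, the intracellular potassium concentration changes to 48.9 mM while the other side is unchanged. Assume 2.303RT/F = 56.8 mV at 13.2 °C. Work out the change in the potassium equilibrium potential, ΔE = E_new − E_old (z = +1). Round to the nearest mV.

E_old = (56.8/1)·log₁₀(7.02/119) = -69.82 mV
E_new = (56.8/1)·log₁₀(7.02/48.9) = -47.88 mV
ΔE = -47.88 − (-69.82) = 21.94 mV

22 mV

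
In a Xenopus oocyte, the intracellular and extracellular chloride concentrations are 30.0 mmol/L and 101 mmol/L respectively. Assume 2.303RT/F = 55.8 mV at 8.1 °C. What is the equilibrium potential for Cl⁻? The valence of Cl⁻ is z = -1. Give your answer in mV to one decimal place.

-29.4 mV

E = (55.8/z) · log₁₀([Cl⁻]_out/[Cl⁻]_in) with z = -1.
For an anion, dividing by z = -1 reverses the sign.
= (55.8/-1) · log₁₀(101/30.0) = -55.80 · log₁₀(3.367)
= -55.80 · (0.5272) = -29.42 mV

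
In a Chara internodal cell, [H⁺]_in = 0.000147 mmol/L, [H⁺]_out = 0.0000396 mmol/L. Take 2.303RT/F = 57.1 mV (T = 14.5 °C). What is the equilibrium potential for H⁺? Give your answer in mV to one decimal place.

-32.5 mV

E = (57.1/z) · log₁₀([H⁺]_out/[H⁺]_in) with z = +1.
= (57.1/1) · log₁₀(0.0000396/0.000147) = 57.10 · log₁₀(0.2694)
= 57.10 · (-0.5696) = -32.53 mV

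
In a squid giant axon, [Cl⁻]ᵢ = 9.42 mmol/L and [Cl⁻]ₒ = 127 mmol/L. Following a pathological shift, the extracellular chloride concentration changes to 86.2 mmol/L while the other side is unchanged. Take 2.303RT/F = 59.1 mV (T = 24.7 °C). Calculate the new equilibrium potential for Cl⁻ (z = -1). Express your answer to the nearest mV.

-57 mV

After the shift: [Cl⁻]_out = 86.2, [Cl⁻]_in = 9.42 mmol/L.
E_new = (59.1/-1)·log₁₀(86.2/9.42) = -59.10 · (0.9615) = -56.82 mV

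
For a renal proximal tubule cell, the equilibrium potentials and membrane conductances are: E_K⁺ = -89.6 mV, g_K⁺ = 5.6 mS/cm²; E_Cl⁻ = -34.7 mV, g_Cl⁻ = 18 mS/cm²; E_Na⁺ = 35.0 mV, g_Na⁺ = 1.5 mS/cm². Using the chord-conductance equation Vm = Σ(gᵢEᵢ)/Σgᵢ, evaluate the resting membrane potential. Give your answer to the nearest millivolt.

-43 mV

Σ gᵢEᵢ = 5.6·(-89.6) + 18·(-34.7) + 1.5·(35.0) = -1073.86
Σ gᵢ = 5.6 + 18 + 1.5 = 25.1
Vm = -1073.86 / 25.1 = -42.78 mV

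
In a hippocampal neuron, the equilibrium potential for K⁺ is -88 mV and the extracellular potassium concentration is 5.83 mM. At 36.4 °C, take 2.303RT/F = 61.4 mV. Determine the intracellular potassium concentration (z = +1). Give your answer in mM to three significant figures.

Nernst: E = (61.4/1) · log₁₀([out]/[in]), so log₁₀([out]/[in]) = -88.0 × 1 / 61.4 = -1.4332.
[out]/[in] = 10^(-1.4332) = 0.03688.
[in] = 5.83 / 0.03688 = 158.1 mM.

158 mM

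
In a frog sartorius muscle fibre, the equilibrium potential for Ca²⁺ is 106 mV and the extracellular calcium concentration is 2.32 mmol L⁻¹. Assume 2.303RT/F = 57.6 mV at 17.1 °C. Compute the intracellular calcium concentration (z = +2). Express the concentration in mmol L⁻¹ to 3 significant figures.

0.000484 mmol L⁻¹

Nernst: E = (57.6/2) · log₁₀([out]/[in]), so log₁₀([out]/[in]) = 106.0 × 2 / 57.6 = 3.6806.
[out]/[in] = 10^(3.6806) = 4792.
[in] = 2.32 / 4792 = 0.0004841 mmol L⁻¹.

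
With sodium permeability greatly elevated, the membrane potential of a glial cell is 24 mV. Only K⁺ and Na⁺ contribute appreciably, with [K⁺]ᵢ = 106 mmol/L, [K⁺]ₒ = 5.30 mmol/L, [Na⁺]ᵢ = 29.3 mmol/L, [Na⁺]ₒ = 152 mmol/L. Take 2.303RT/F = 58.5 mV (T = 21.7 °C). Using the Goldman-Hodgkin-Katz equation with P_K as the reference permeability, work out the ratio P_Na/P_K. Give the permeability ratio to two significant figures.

Let α = P_Na/P_K. GHK: Vm = 58.5·log₁₀[(Kₒ + α·Naₒ)/(Kᵢ + α·Naᵢ)].
10^(Vm/58.5) = 10^(24.0/58.5) = 2.5719
So 2.5719·(Kᵢ + α·Naᵢ) = Kₒ + α·Naₒ → α = (2.5719·106.0 − 5.3) / (152.0 − 2.5719·29.3)
α = (272.6 − 5.3) / (152.0 − 75.36) = 267.3/76.64 = 3.488

3.5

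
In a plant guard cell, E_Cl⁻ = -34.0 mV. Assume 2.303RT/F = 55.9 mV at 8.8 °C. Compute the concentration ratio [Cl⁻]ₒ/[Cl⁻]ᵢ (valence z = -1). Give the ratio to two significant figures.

log₁₀([out]/[in]) = E·z/(55.9) = -34.0 × -1 / 55.9 = 0.6082
[out]/[in] = 10^(0.6082) = 4.057

4.1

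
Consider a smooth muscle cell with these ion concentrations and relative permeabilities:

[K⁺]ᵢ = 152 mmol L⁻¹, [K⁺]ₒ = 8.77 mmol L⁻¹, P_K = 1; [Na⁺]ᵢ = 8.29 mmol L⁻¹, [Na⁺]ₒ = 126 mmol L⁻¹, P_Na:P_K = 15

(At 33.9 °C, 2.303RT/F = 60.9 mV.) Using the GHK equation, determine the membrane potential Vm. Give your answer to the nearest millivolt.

51 mV

Vm = 60.9 · log₁₀[(Σ P·[cation]ₒ + Σ P·[anion]ᵢ) / (Σ P·[cation]ᵢ + Σ P·[anion]ₒ)]
Numerator = 1×8.77 + 15×126 = 1899
Denominator = 1×152 + 15×8.29 = 276.4
Vm = 60.9 · log₁₀(6.8709) = 60.9 × (0.8370) = 50.97 mV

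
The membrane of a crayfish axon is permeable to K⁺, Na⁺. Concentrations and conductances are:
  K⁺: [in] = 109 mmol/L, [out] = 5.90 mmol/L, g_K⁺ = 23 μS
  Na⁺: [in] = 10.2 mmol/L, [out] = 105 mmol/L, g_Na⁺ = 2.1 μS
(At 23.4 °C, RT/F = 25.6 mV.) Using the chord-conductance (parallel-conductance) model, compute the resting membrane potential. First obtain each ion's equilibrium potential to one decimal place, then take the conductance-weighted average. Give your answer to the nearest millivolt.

E_K⁺ = (25.6/1)·ln(5.90/109) = -74.7 mV
E_Na⁺ = (25.6/1)·ln(105/10.2) = 59.7 mV
Vm = (Σ gᵢEᵢ)/(Σ gᵢ) = (23·-74.7 + 2.1·59.7) / (23 + 2.1)
= -1592.73 / 25.1 = -63.46 mV

-63 mV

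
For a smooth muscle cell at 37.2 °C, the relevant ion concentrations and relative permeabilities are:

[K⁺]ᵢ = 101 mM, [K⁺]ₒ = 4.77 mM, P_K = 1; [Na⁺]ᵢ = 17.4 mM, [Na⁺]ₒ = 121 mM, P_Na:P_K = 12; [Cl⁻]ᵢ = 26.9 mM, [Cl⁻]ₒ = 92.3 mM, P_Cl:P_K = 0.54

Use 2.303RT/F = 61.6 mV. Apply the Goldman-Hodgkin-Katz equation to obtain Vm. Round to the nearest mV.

Vm = 61.6 · log₁₀[(Σ P·[cation]ₒ + Σ P·[anion]ᵢ) / (Σ P·[cation]ᵢ + Σ P·[anion]ₒ)]
Numerator = 1×4.77 + 12×121 + 0.54×26.9 = 1471
Denominator = 1×101 + 12×17.4 + 0.54×92.3 = 359.6
Vm = 61.6 · log₁₀(4.091) = 61.6 × (0.6118) = 37.69 mV

38 mV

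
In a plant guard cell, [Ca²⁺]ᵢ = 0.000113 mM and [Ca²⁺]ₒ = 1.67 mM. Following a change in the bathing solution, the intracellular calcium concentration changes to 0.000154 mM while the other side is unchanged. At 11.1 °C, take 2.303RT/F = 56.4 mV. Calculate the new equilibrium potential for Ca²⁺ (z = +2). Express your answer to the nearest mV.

After the shift: [Ca²⁺]_out = 1.67, [Ca²⁺]_in = 0.000154 mM.
E_new = (56.4/2)·log₁₀(1.67/0.000154) = 28.20 · (4.0352) = 113.79 mV

114 mV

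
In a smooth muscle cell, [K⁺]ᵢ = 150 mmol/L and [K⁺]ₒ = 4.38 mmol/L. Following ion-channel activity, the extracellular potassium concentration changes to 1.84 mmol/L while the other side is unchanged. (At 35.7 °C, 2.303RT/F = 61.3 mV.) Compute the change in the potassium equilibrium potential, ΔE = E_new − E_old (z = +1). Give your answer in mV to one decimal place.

-23.1 mV

E_old = (61.3/1)·log₁₀(4.38/150) = -94.07 mV
E_new = (61.3/1)·log₁₀(1.84/150) = -117.16 mV
ΔE = -117.16 − (-94.07) = -23.09 mV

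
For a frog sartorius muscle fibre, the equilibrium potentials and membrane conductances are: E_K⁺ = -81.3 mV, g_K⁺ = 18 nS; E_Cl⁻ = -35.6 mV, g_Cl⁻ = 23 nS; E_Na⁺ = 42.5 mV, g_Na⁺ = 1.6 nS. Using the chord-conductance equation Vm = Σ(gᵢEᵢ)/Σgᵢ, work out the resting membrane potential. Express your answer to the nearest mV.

Σ gᵢEᵢ = 18·(-81.3) + 23·(-35.6) + 1.6·(42.5) = -2214.20
Σ gᵢ = 18 + 23 + 1.6 = 42.6
Vm = -2214.20 / 42.6 = -51.98 mV

-52 mV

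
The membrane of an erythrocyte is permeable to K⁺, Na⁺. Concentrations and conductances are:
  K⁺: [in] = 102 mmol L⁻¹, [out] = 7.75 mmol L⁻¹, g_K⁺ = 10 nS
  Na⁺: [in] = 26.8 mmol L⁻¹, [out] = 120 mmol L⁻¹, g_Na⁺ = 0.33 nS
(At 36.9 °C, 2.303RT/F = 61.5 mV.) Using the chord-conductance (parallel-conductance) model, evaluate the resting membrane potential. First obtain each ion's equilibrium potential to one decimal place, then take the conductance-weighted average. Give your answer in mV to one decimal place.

-65.3 mV

E_K⁺ = (61.5/1)·log₁₀(7.75/102) = -68.8 mV
E_Na⁺ = (61.5/1)·log₁₀(120/26.8) = 40.0 mV
Vm = (Σ gᵢEᵢ)/(Σ gᵢ) = (10·-68.8 + 0.33·40.0) / (10 + 0.33)
= -674.80 / 10.33 = -65.32 mV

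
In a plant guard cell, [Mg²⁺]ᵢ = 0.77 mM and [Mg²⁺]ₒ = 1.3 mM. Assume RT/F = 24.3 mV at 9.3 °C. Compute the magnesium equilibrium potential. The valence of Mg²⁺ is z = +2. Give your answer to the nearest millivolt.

E = (24.3/z) · ln([Mg²⁺]_out/[Mg²⁺]_in) with z = +2.
= (24.3/2) · ln(1.3/0.77) = 12.15 · ln(1.688)
= 12.15 · (0.5237) = 6.36 mV

6 mV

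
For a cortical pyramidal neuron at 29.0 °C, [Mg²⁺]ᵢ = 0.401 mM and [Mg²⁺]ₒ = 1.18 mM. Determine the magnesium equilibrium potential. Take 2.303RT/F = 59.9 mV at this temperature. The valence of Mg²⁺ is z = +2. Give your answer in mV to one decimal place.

14.0 mV

E = (59.9/z) · log₁₀([Mg²⁺]_out/[Mg²⁺]_in) with z = +2.
= (59.9/2) · log₁₀(1.18/0.401) = 29.95 · log₁₀(2.943)
= 29.95 · (0.4687) = 14.04 mV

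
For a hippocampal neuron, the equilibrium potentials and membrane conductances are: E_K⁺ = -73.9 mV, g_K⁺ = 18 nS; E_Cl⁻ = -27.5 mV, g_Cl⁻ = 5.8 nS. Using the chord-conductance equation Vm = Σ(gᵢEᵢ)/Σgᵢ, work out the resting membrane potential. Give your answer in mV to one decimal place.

Σ gᵢEᵢ = 18·(-73.9) + 5.8·(-27.5) = -1489.70
Σ gᵢ = 18 + 5.8 = 23.8
Vm = -1489.70 / 23.8 = -62.59 mV

-62.6 mV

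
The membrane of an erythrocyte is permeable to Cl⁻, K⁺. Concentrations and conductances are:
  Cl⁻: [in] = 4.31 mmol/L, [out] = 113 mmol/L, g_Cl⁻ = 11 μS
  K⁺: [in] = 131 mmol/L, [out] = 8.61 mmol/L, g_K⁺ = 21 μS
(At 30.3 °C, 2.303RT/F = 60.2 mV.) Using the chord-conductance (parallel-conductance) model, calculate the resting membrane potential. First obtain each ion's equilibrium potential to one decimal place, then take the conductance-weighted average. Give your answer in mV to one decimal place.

E_Cl⁻ = (60.2/-1)·log₁₀(113/4.31) = -85.4 mV
E_K⁺ = (60.2/1)·log₁₀(8.61/131) = -71.2 mV
Vm = (Σ gᵢEᵢ)/(Σ gᵢ) = (11·-85.4 + 21·-71.2) / (11 + 21)
= -2434.60 / 32 = -76.08 mV

-76.1 mV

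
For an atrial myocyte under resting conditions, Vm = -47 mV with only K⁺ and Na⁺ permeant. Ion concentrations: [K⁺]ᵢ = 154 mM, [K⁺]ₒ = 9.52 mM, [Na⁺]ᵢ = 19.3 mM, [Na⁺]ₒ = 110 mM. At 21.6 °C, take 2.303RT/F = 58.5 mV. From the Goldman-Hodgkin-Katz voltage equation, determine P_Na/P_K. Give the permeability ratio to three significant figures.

0.137

Let α = P_Na/P_K. GHK: Vm = 58.5·log₁₀[(Kₒ + α·Naₒ)/(Kᵢ + α·Naᵢ)].
10^(Vm/58.5) = 10^(-47.0/58.5) = 0.15725
So 0.15725·(Kᵢ + α·Naᵢ) = Kₒ + α·Naₒ → α = (0.15725·154.0 − 9.52) / (110.0 − 0.15725·19.3)
α = (24.22 − 9.52) / (110.0 − 3.035) = 14.7/107 = 0.1374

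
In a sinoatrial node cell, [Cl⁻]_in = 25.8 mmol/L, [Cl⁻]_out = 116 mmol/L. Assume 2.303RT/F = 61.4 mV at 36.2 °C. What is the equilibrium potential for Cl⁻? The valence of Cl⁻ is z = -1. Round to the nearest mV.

E = (61.4/z) · log₁₀([Cl⁻]_out/[Cl⁻]_in) with z = -1.
For an anion, dividing by z = -1 reverses the sign.
= (61.4/-1) · log₁₀(116/25.8) = -61.40 · log₁₀(4.496)
= -61.40 · (0.6528) = -40.08 mV

-40 mV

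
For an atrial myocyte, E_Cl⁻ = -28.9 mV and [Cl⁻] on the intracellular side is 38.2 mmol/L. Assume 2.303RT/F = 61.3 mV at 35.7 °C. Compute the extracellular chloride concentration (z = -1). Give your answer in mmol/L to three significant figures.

113 mmol/L

Nernst: E = (61.3/-1) · log₁₀([out]/[in]), so log₁₀([out]/[in]) = -28.9 × -1 / 61.3 = 0.4715.
[out]/[in] = 10^(0.4715) = 2.961.
[out] = 2.961 × 38.2 = 113.1 mmol/L.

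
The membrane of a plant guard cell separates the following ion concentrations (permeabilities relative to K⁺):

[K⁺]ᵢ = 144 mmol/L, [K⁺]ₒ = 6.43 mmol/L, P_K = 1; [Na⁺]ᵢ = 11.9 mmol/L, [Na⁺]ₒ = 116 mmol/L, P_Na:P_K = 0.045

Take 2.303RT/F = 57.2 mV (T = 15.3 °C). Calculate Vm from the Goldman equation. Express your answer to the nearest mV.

Vm = 57.2 · log₁₀[(Σ P·[cation]ₒ + Σ P·[anion]ᵢ) / (Σ P·[cation]ᵢ + Σ P·[anion]ₒ)]
Numerator = 1×6.43 + 0.045×116 = 11.65
Denominator = 1×144 + 0.045×11.9 = 144.5
Vm = 57.2 · log₁₀(0.080603) = 57.2 × (-1.0936) = -62.56 mV

-63 mV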